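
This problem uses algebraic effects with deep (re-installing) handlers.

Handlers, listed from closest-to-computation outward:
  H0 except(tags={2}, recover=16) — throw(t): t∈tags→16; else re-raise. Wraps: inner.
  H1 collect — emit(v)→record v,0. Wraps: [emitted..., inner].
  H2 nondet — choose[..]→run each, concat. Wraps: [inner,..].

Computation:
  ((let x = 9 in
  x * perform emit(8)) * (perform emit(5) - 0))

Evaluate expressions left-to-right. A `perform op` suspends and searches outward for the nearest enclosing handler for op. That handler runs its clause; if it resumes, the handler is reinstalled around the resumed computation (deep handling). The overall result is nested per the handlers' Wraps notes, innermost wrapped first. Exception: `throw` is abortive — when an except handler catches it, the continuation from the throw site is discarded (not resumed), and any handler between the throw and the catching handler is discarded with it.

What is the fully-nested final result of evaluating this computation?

Step-by-step:
emit(8) @ H1 ⇒ out+=8
emit(5) @ H1 ⇒ out+=5
H0 returns 0
H1 returns [8, 5, 0]
H2 returns [[8, 5, 0]]
= [[8, 5, 0]]

Answer: [[8, 5, 0]]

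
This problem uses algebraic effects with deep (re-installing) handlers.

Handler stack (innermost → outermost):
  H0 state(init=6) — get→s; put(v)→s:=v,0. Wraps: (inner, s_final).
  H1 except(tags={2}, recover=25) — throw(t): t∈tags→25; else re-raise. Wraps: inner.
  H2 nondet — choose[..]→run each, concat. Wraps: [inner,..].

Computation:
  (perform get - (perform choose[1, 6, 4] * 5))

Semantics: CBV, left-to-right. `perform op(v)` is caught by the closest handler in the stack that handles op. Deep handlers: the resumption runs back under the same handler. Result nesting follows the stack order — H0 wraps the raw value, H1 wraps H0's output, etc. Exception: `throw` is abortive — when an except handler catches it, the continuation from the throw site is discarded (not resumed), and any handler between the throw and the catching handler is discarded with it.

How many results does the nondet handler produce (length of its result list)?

Evaluation trace:
get @ H0 ⇒ 6
choose[1, 6, 4] @ H2
  branch[0] choose=1:
    H0 returns (1, 6)
    H1 returns (1, 6)
    H2 returns [(1, 6)]
  branch[1] choose=6:
    H0 returns (-24, 6)
    H1 returns (-24, 6)
    H2 returns [(-24, 6)]
  branch[2] choose=4:
    H0 returns (-14, 6)
    H1 returns (-14, 6)
    H2 returns [(-14, 6)]
= [(1, 6), (-24, 6), (-14, 6)]

Answer: 3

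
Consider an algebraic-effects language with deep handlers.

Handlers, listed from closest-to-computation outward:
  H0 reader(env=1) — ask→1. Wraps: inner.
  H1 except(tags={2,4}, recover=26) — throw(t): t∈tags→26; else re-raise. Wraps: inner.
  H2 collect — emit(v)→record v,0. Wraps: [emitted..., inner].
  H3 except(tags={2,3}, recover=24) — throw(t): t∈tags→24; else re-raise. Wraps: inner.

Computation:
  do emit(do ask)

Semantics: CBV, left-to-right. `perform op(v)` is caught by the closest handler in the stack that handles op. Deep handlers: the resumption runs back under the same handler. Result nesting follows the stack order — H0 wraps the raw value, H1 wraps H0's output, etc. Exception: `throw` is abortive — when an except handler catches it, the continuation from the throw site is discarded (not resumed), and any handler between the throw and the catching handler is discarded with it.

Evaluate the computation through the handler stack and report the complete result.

Answer: [1, 0]

Evaluation trace:
ask @ H0 ⇒ 1
emit(1) @ H2 ⇒ out+=1
H0 returns 0
H1 returns 0
H2 returns [1, 0]
H3 returns [1, 0]
= [1, 0]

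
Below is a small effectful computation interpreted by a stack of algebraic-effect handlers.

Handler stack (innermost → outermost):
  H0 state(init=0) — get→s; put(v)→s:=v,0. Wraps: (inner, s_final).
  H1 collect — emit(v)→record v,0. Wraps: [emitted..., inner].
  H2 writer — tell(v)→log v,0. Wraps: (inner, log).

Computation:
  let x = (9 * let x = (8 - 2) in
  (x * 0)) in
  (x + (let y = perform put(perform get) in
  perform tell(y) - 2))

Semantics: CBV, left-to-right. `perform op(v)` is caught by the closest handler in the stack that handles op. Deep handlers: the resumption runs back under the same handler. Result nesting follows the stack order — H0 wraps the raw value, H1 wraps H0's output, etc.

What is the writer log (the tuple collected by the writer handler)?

Evaluation trace:
get @ H0 ⇒ 0
put(0) @ H0 ⇒ s:=0
tell(0) @ H2 ⇒ log+=0
H0 returns (-2, 0)
H1 returns [(-2, 0)]
H2 returns ([(-2, 0)], (0))
= ([(-2, 0)], (0))

Answer: (0)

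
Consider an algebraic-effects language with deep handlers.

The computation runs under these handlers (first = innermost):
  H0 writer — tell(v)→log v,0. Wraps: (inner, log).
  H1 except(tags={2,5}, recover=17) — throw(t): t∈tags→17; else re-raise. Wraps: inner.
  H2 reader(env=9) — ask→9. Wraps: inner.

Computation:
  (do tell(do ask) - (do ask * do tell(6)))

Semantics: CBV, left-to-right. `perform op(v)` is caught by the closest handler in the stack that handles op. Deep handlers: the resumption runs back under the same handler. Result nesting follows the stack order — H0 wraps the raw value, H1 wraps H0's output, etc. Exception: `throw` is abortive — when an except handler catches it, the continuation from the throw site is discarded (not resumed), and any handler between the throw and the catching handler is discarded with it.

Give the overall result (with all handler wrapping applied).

Answer: (0, (9, 6))

Step-by-step:
ask @ H2 ⇒ 9
tell(9) @ H0 ⇒ log+=9
ask @ H2 ⇒ 9
tell(6) @ H0 ⇒ log+=6
H0 returns (0, (9, 6))
H1 returns (0, (9, 6))
H2 returns (0, (9, 6))
= (0, (9, 6))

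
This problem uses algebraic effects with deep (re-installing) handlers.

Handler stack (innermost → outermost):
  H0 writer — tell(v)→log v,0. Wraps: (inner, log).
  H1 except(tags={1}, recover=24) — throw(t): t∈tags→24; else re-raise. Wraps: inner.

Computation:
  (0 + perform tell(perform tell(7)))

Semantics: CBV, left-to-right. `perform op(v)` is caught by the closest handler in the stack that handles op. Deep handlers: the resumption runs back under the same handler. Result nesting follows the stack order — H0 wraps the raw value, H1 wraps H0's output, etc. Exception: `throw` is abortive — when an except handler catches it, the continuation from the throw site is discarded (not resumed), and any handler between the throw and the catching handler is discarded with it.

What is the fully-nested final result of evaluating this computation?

Evaluation trace:
tell(7) @ H0 ⇒ log+=7
tell(0) @ H0 ⇒ log+=0
H0 returns (0, (7, 0))
H1 returns (0, (7, 0))
= (0, (7, 0))

Answer: (0, (7, 0))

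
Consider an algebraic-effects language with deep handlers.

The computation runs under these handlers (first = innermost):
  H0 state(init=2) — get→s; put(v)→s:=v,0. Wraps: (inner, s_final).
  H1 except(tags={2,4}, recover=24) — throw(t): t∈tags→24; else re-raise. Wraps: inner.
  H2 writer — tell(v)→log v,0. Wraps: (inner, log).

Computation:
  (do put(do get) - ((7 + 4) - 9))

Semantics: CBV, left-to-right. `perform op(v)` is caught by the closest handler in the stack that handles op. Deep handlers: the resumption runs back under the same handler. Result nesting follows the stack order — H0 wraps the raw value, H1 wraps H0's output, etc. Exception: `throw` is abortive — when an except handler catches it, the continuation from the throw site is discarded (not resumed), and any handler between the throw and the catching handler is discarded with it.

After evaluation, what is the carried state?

Working:
get @ H0 ⇒ 2
put(2) @ H0 ⇒ s:=2
H0 returns (-2, 2)
H1 returns (-2, 2)
H2 returns ((-2, 2), ())
= ((-2, 2), ())

Answer: 2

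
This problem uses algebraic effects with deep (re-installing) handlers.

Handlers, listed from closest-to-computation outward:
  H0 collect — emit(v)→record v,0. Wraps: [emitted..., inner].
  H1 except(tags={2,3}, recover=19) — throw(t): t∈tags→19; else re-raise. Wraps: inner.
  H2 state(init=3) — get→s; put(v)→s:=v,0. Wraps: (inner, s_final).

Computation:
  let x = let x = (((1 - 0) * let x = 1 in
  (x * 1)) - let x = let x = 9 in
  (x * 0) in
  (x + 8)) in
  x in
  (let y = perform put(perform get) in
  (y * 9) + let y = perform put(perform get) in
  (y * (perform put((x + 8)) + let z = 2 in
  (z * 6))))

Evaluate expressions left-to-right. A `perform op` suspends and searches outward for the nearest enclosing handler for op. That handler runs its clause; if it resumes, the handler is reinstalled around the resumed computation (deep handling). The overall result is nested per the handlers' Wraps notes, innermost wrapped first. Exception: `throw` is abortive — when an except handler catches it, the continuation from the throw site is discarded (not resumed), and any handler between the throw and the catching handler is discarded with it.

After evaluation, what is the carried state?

Answer: 1

Step-by-step:
get @ H2 ⇒ 3
put(3) @ H2 ⇒ s:=3
get @ H2 ⇒ 3
put(3) @ H2 ⇒ s:=3
put(1) @ H2 ⇒ s:=1
H0 returns [0]
H1 returns [0]
H2 returns ([0], 1)
= ([0], 1)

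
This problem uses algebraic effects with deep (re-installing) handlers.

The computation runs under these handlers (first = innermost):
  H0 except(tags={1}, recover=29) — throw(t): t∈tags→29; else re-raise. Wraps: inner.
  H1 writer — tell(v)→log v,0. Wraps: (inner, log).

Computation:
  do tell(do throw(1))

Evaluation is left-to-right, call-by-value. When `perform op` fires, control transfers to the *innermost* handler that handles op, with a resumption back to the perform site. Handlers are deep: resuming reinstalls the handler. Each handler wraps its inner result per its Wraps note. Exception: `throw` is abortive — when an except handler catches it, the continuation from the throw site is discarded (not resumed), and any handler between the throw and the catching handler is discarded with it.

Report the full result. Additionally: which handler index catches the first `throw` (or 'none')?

Working:
throw(1) @ H0 caught ⇒ 29
H1 returns (29, ())
= (29, ())

Answer: (29, ()) ; first throw caught by: H0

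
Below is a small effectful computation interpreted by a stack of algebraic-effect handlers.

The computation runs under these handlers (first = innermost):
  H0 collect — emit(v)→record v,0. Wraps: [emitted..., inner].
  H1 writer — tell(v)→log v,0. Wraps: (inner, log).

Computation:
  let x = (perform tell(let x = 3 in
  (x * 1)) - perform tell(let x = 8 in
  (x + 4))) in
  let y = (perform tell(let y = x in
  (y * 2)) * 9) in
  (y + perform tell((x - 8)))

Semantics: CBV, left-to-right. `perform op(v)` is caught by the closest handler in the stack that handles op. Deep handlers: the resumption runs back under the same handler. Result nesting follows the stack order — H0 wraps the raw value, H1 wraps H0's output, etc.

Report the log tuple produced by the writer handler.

Working:
tell(3) @ H1 ⇒ log+=3
tell(12) @ H1 ⇒ log+=12
tell(0) @ H1 ⇒ log+=0
tell(-8) @ H1 ⇒ log+=-8
H0 returns [0]
H1 returns ([0], (3, 12, 0, -8))
= ([0], (3, 12, 0, -8))

Answer: (3, 12, 0, -8)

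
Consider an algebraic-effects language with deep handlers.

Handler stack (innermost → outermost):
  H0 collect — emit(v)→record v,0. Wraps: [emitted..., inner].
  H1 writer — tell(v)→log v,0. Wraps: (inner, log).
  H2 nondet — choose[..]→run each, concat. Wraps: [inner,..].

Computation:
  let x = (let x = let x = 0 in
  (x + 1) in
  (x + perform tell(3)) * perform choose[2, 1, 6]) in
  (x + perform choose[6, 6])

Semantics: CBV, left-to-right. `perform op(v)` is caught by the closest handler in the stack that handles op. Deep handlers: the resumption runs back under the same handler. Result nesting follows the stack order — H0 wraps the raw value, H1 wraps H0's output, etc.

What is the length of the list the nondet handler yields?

Answer: 6

Evaluation trace:
tell(3) @ H1 ⇒ log+=3
choose[2, 1, 6] @ H2
  branch[0] choose=2:
    choose[6, 6] @ H2
      branch[0] choose=6:
        H0 returns [8]
        H1 returns ([8], (3))
        H2 returns [([8], (3))]
      branch[1] choose=6:
        H0 returns [8]
        H1 returns ([8], (3))
        H2 returns [([8], (3))]
  branch[1] choose=1:
    choose[6, 6] @ H2
      branch[0] choose=6:
        H0 returns [7]
        H1 returns ([7], (3))
        H2 returns [([7], (3))]
      branch[1] choose=6:
        H0 returns [7]
        H1 returns ([7], (3))
        H2 returns [([7], (3))]
  branch[2] choose=6:
    choose[6, 6] @ H2
      branch[0] choose=6:
        H0 returns [12]
        H1 returns ([12], (3))
        H2 returns [([12], (3))]
      branch[1] choose=6:
        H0 returns [12]
        H1 returns ([12], (3))
        H2 returns [([12], (3))]
= [([8], (3)), ([8], (3)), ([7], (3)), ([7], (3)), ([12], (3)), ([12], (3))]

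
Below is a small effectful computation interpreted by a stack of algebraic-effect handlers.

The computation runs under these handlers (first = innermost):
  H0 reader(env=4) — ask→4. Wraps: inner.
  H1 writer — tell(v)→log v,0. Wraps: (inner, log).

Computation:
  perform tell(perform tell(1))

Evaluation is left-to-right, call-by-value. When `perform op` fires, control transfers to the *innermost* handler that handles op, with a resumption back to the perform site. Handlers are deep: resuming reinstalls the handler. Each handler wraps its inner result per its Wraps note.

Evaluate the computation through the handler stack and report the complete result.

Answer: (0, (1, 0))

Step-by-step:
tell(1) @ H1 ⇒ log+=1
tell(0) @ H1 ⇒ log+=0
H0 returns 0
H1 returns (0, (1, 0))
= (0, (1, 0))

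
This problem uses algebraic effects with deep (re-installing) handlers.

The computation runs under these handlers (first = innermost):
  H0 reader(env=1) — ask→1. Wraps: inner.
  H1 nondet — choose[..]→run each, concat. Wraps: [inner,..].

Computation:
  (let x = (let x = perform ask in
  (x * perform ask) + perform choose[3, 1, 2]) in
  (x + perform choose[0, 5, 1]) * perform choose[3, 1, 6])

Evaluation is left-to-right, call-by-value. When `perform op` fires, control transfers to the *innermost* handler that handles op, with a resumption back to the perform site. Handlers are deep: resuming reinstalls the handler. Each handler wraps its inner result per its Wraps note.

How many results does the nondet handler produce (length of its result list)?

Evaluation trace:
ask @ H0 ⇒ 1
ask @ H0 ⇒ 1
choose[3, 1, 2] @ H1
  branch[0] choose=3:
    choose[0, 5, 1] @ H1
      branch[0] choose=0:
        choose[3, 1, 6] @ H1
          branch[0] choose=3:
            H0 returns 12
            H1 returns [12]
          branch[1] choose=1:
            H0 returns 4
            H1 returns [4]
          branch[2] choose=6:
            H0 returns 24
            H1 returns [24]
      branch[1] choose=5:
        choose[3, 1, 6] @ H1
          branch[0] choose=3:
            H0 returns 27
            H1 returns [27]
          branch[1] choose=1:
            H0 returns 9
            H1 returns [9]
          branch[2] choose=6:
            H0 returns 54
            H1 returns [54]
      branch[2] choose=1:
        choose[3, 1, 6] @ H1
          branch[0] choose=3:
            H0 returns 15
            H1 returns [15]
          branch[1] choose=1:
            H0 returns 5
            H1 returns [5]
          branch[2] choose=6:
            H0 returns 30
            H1 returns [30]
  branch[1] choose=1:
    choose[0, 5, 1] @ H1
      branch[0] choose=0:
        choose[3, 1, 6] @ H1
          branch[0] choose=3:
            H0 returns 6
            H1 returns [6]
          branch[1] choose=1:
            H0 returns 2
            H1 returns [2]
          branch[2] choose=6:
            H0 returns 12
            H1 returns [12]
      branch[1] choose=5:
        choose[3, 1, 6] @ H1
          branch[0] choose=3:
            H0 returns 21
            H1 returns [21]
          branch[1] choose=1:
            H0 returns 7
            H1 returns [7]
          branch[2] choose=6:
            H0 returns 42
            H1 returns [42]
      branch[2] choose=1:
        choose[3, 1, 6] @ H1
          branch[0] choose=3:
            H0 returns 9
            H1 returns [9]
          branch[1] choose=1:
            H0 returns 3
            H1 returns [3]
          branch[2] choose=6:
            H0 returns 18
            H1 returns [18]
  branch[2] choose=2:
    choose[0, 5, 1] @ H1
      branch[0] choose=0:
        choose[3, 1, 6] @ H1
          branch[0] choose=3:
            H0 returns 9
            H1 returns [9]
          branch[1] choose=1:
            H0 returns 3
            H1 returns [3]
          branch[2] choose=6:
            H0 returns 18
            H1 returns [18]
      branch[1] choose=5:
        choose[3, 1, 6] @ H1
          branch[0] choose=3:
            H0 returns 24
            H1 returns [24]
          branch[1] choose=1:
            H0 returns 8
            H1 returns [8]
          branch[2] choose=6:
            H0 returns 48
            H1 returns [48]
      branch[2] choose=1:
        choose[3, 1, 6] @ H1
          branch[0] choose=3:
            H0 returns 12
            H1 returns [12]
          branch[1] choose=1:
            H0 returns 4
            H1 returns [4]
          branch[2] choose=6:
            H0 returns 24
            H1 returns [24]
= [12, 4, 24, 27, 9, 54, 15, 5, 30, 6, 2, 12, 21, 7, 42, 9, 3, 18, 9, 3, 18, 24, 8, 48, 12, 4, 24]

Answer: 27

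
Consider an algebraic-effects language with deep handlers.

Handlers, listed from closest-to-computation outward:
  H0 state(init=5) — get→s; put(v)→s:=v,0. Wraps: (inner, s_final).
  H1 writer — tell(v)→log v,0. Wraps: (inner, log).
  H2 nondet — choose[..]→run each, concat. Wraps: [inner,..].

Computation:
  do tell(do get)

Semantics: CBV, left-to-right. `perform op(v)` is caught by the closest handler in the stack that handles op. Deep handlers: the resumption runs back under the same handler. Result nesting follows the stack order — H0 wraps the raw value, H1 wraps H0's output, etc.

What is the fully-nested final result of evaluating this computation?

Answer: [((0, 5), (5))]

Working:
get @ H0 ⇒ 5
tell(5) @ H1 ⇒ log+=5
H0 returns (0, 5)
H1 returns ((0, 5), (5))
H2 returns [((0, 5), (5))]
= [((0, 5), (5))]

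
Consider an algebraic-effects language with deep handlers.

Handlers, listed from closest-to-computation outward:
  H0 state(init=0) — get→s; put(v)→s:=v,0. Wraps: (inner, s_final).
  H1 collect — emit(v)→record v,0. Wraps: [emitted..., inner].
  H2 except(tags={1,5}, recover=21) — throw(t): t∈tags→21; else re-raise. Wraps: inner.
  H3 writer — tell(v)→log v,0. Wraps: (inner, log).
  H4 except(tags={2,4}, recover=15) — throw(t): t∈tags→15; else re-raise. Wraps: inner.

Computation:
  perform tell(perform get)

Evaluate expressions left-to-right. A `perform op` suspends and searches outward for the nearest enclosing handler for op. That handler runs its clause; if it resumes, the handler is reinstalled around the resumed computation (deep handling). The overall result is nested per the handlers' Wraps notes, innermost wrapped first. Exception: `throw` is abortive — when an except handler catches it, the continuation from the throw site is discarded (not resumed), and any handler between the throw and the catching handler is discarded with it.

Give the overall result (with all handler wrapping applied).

Step-by-step:
get @ H0 ⇒ 0
tell(0) @ H3 ⇒ log+=0
H0 returns (0, 0)
H1 returns [(0, 0)]
H2 returns [(0, 0)]
H3 returns ([(0, 0)], (0))
H4 returns ([(0, 0)], (0))
= ([(0, 0)], (0))

Answer: ([(0, 0)], (0))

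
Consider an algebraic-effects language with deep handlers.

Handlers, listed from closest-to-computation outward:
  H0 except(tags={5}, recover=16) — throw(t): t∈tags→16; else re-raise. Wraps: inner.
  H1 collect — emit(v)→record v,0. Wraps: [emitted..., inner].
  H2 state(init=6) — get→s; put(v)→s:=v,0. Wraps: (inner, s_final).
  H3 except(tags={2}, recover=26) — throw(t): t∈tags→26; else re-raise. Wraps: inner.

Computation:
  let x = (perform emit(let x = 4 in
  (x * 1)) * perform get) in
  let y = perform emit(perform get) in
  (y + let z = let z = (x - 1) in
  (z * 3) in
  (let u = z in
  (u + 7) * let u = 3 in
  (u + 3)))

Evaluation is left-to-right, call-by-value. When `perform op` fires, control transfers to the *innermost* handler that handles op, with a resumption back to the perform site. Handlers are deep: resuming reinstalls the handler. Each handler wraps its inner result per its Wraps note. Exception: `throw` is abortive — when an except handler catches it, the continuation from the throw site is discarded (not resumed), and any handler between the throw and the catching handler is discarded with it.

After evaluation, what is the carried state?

Evaluation trace:
emit(4) @ H1 ⇒ out+=4
get @ H2 ⇒ 6
get @ H2 ⇒ 6
emit(6) @ H1 ⇒ out+=6
H0 returns 24
H1 returns [4, 6, 24]
H2 returns ([4, 6, 24], 6)
H3 returns ([4, 6, 24], 6)
= ([4, 6, 24], 6)

Answer: 6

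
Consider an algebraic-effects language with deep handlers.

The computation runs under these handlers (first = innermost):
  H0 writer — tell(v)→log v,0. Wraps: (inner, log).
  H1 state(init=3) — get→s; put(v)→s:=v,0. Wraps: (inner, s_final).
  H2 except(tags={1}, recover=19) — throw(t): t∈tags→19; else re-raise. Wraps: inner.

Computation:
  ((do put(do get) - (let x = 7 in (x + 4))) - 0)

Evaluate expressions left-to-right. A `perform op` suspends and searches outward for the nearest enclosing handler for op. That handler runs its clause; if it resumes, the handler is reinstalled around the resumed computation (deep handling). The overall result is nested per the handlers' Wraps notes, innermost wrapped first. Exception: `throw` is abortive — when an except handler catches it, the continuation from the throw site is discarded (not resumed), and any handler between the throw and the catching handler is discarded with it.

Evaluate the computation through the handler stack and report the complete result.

Evaluation trace:
get @ H1 ⇒ 3
put(3) @ H1 ⇒ s:=3
H0 returns (-11, ())
H1 returns ((-11, ()), 3)
H2 returns ((-11, ()), 3)
= ((-11, ()), 3)

Answer: ((-11, ()), 3)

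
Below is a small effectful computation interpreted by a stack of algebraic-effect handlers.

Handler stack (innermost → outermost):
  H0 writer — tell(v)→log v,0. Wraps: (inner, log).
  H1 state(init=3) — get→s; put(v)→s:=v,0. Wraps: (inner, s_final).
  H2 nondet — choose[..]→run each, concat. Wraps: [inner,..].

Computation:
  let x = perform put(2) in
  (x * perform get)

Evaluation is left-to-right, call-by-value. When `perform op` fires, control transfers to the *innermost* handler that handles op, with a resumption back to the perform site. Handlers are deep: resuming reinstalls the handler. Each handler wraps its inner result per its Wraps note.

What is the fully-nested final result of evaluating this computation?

Working:
put(2) @ H1 ⇒ s:=2
get @ H1 ⇒ 2
H0 returns (0, ())
H1 returns ((0, ()), 2)
H2 returns [((0, ()), 2)]
= [((0, ()), 2)]

Answer: [((0, ()), 2)]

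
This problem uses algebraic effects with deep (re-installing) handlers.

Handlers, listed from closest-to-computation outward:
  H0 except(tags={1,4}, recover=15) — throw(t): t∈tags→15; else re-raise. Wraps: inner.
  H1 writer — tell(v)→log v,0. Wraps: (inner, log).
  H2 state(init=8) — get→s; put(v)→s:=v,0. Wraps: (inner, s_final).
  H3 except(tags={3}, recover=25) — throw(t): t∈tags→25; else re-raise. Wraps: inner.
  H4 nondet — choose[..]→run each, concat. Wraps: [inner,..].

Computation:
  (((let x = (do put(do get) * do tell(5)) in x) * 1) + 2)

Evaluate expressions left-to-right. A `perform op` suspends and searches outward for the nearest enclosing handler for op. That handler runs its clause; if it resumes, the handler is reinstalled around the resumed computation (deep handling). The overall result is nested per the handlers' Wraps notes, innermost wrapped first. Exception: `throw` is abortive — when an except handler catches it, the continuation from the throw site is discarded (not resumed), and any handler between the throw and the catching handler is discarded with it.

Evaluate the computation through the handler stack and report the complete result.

Step-by-step:
get @ H2 ⇒ 8
put(8) @ H2 ⇒ s:=8
tell(5) @ H1 ⇒ log+=5
H0 returns 2
H1 returns (2, (5))
H2 returns ((2, (5)), 8)
H3 returns ((2, (5)), 8)
H4 returns [((2, (5)), 8)]
= [((2, (5)), 8)]

Answer: [((2, (5)), 8)]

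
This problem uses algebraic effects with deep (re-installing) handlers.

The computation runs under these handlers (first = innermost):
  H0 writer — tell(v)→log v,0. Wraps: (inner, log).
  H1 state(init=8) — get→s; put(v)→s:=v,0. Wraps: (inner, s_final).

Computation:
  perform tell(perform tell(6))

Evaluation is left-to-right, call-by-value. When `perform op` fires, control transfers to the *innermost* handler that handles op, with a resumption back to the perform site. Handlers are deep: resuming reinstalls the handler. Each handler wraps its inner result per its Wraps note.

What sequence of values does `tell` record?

Answer: (6, 0)

Step-by-step:
tell(6) @ H0 ⇒ log+=6
tell(0) @ H0 ⇒ log+=0
H0 returns (0, (6, 0))
H1 returns ((0, (6, 0)), 8)
= ((0, (6, 0)), 8)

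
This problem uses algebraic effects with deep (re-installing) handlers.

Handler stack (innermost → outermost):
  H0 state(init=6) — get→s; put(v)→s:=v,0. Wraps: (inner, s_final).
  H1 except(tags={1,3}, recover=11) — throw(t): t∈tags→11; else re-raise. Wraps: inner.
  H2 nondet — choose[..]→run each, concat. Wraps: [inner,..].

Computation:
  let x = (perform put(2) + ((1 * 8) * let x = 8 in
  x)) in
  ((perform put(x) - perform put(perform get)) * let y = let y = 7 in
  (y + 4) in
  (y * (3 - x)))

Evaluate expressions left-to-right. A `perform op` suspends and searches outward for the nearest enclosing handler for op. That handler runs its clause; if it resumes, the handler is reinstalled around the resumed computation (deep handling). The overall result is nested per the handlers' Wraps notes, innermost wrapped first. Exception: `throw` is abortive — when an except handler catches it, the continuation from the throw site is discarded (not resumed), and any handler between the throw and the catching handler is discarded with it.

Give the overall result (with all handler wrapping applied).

Answer: [(0, 64)]

Step-by-step:
put(2) @ H0 ⇒ s:=2
put(64) @ H0 ⇒ s:=64
get @ H0 ⇒ 64
put(64) @ H0 ⇒ s:=64
H0 returns (0, 64)
H1 returns (0, 64)
H2 returns [(0, 64)]
= [(0, 64)]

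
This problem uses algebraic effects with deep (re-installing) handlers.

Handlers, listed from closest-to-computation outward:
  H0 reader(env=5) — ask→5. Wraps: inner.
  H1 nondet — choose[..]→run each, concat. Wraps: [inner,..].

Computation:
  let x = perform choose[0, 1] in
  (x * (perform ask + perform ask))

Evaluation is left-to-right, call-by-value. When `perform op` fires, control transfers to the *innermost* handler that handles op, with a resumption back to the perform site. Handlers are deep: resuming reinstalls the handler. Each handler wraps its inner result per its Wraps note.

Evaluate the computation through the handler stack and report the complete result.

Step-by-step:
choose[0, 1] @ H1
  branch[0] choose=0:
    ask @ H0 ⇒ 5
    ask @ H0 ⇒ 5
    H0 returns 0
    H1 returns [0]
  branch[1] choose=1:
    ask @ H0 ⇒ 5
    ask @ H0 ⇒ 5
    H0 returns 10
    H1 returns [10]
= [0, 10]

Answer: [0, 10]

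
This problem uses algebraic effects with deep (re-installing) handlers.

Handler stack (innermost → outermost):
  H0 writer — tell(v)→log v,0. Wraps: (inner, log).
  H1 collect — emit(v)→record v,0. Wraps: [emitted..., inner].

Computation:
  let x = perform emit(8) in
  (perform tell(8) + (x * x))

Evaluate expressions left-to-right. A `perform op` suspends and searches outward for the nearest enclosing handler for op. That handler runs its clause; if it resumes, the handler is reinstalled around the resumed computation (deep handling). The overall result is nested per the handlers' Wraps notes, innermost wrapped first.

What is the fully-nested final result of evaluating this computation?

Step-by-step:
emit(8) @ H1 ⇒ out+=8
tell(8) @ H0 ⇒ log+=8
H0 returns (0, (8))
H1 returns [8, (0, (8))]
= [8, (0, (8))]

Answer: [8, (0, (8))]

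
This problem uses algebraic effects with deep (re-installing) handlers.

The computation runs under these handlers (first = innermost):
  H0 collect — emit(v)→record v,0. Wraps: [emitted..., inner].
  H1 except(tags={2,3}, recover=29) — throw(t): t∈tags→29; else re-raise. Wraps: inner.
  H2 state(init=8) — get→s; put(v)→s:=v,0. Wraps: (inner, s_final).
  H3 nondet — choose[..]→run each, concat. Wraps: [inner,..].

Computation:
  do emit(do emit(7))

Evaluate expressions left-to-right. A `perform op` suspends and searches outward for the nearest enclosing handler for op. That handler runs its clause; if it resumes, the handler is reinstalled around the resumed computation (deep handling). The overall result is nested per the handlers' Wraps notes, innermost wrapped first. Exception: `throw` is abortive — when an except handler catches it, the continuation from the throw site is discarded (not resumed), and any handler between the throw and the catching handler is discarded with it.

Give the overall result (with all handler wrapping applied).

Answer: [([7, 0, 0], 8)]

Working:
emit(7) @ H0 ⇒ out+=7
emit(0) @ H0 ⇒ out+=0
H0 returns [7, 0, 0]
H1 returns [7, 0, 0]
H2 returns ([7, 0, 0], 8)
H3 returns [([7, 0, 0], 8)]
= [([7, 0, 0], 8)]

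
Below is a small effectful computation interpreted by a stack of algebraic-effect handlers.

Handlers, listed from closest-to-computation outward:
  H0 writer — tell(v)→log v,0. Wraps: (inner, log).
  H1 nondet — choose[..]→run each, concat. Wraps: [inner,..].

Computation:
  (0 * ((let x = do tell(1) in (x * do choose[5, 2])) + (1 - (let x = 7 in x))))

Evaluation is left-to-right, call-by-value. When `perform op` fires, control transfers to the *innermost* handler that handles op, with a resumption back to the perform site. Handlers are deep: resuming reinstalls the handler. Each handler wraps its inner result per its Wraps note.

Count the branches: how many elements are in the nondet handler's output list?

Step-by-step:
tell(1) @ H0 ⇒ log+=1
choose[5, 2] @ H1
  branch[0] choose=5:
    H0 returns (0, (1))
    H1 returns [(0, (1))]
  branch[1] choose=2:
    H0 returns (0, (1))
    H1 returns [(0, (1))]
= [(0, (1)), (0, (1))]

Answer: 2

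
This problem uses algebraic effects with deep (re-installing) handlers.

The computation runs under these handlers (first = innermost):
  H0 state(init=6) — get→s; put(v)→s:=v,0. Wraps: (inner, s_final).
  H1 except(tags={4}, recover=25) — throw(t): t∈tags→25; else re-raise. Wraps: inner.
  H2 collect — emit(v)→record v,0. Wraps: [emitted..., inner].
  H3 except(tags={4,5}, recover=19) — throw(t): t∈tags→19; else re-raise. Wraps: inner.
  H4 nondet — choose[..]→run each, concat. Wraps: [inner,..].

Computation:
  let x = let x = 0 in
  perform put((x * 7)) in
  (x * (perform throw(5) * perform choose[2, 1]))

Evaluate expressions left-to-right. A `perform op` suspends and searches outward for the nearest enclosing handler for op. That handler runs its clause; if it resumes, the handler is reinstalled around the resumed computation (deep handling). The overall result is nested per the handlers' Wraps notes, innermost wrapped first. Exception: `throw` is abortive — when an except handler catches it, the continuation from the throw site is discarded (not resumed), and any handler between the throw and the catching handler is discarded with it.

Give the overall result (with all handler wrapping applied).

Answer: [19]

Step-by-step:
put(0) @ H0 ⇒ s:=0
throw(5) @ H1 re-raised
throw(5) @ H3 caught ⇒ 19
H4 returns [19]
= [19]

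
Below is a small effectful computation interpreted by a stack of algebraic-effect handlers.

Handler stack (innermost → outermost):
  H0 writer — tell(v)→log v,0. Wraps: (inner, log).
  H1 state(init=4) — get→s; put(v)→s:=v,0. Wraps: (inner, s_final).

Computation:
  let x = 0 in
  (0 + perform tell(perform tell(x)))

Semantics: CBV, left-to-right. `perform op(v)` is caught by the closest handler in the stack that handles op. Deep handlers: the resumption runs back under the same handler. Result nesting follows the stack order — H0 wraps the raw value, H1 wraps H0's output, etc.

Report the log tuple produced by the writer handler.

Working:
tell(0) @ H0 ⇒ log+=0
tell(0) @ H0 ⇒ log+=0
H0 returns (0, (0, 0))
H1 returns ((0, (0, 0)), 4)
= ((0, (0, 0)), 4)

Answer: (0, 0)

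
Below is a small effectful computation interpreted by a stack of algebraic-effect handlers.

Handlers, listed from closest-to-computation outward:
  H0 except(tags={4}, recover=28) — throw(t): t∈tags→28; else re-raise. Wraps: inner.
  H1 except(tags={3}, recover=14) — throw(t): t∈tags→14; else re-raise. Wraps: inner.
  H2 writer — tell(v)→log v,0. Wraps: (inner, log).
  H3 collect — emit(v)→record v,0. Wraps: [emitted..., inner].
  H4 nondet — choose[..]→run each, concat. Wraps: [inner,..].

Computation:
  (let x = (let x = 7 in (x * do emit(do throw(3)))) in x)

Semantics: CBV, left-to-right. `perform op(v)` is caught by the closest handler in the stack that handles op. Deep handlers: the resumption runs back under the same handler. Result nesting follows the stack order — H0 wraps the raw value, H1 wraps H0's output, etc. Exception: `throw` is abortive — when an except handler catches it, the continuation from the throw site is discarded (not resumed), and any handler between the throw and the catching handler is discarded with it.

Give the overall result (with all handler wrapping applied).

Working:
throw(3) @ H0 re-raised
throw(3) @ H1 caught ⇒ 14
H2 returns (14, ())
H3 returns [(14, ())]
H4 returns [[(14, ())]]
= [[(14, ())]]

Answer: [[(14, ())]]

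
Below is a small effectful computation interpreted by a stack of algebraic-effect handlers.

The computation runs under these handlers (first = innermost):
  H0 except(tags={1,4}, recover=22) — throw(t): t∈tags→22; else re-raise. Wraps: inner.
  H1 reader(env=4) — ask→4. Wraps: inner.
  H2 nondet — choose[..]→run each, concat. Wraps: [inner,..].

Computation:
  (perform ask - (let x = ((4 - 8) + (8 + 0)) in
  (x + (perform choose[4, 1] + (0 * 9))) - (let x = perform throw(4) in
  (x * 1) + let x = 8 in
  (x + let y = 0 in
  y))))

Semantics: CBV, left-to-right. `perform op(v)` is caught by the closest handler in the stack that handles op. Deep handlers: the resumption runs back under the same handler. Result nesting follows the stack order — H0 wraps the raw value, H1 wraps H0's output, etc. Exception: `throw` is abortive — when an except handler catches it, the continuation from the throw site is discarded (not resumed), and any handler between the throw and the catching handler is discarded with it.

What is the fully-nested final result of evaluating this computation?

Evaluation trace:
ask @ H1 ⇒ 4
choose[4, 1] @ H2
  branch[0] choose=4:
    throw(4) @ H0 caught ⇒ 22
    H1 returns 22
    H2 returns [22]
  branch[1] choose=1:
    throw(4) @ H0 caught ⇒ 22
    H1 returns 22
    H2 returns [22]
= [22, 22]

Answer: [22, 22]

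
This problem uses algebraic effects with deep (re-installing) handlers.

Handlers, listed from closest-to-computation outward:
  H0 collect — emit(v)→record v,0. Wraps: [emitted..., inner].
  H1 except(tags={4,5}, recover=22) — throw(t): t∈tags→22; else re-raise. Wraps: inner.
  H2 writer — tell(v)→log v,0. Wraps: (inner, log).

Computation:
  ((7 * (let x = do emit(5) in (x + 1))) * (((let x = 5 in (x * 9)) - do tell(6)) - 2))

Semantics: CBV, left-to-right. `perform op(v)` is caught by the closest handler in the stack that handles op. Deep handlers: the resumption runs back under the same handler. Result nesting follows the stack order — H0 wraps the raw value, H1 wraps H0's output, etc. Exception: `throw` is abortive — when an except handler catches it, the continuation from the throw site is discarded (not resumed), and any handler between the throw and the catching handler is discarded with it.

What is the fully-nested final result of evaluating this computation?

Step-by-step:
emit(5) @ H0 ⇒ out+=5
tell(6) @ H2 ⇒ log+=6
H0 returns [5, 301]
H1 returns [5, 301]
H2 returns ([5, 301], (6))
= ([5, 301], (6))

Answer: ([5, 301], (6))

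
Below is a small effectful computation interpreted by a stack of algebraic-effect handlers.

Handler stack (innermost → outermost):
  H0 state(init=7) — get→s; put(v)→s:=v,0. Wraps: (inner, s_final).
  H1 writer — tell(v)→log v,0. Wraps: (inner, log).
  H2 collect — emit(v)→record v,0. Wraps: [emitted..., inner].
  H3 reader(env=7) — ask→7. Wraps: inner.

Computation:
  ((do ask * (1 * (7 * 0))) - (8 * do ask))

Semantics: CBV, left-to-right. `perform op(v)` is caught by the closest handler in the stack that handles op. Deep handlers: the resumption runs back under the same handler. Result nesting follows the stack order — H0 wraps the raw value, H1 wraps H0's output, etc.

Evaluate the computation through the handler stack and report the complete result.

Evaluation trace:
ask @ H3 ⇒ 7
ask @ H3 ⇒ 7
H0 returns (-56, 7)
H1 returns ((-56, 7), ())
H2 returns [((-56, 7), ())]
H3 returns [((-56, 7), ())]
= [((-56, 7), ())]

Answer: [((-56, 7), ())]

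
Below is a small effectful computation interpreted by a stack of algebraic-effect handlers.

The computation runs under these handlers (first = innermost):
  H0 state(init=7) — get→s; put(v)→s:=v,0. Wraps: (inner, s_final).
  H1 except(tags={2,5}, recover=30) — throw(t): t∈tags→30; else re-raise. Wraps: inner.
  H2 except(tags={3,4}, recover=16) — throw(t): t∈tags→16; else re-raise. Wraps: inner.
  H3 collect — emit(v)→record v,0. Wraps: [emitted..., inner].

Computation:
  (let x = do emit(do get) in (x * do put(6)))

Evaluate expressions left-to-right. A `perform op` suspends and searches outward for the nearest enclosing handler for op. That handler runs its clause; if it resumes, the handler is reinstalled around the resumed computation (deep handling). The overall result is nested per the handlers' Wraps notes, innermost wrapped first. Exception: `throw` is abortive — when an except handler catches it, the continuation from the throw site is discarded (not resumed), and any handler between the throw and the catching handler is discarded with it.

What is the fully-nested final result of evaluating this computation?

Working:
get @ H0 ⇒ 7
emit(7) @ H3 ⇒ out+=7
put(6) @ H0 ⇒ s:=6
H0 returns (0, 6)
H1 returns (0, 6)
H2 returns (0, 6)
H3 returns [7, (0, 6)]
= [7, (0, 6)]

Answer: [7, (0, 6)]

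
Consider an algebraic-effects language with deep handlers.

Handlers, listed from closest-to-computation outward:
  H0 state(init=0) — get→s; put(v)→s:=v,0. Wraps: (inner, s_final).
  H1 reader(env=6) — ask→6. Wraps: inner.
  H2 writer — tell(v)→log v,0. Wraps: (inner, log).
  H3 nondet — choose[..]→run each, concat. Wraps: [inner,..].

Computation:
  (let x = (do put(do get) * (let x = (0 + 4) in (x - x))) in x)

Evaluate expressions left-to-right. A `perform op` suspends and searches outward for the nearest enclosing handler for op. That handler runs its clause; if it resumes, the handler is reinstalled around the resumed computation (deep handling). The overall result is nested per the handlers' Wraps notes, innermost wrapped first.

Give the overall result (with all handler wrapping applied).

Answer: [((0, 0), ())]

Evaluation trace:
get @ H0 ⇒ 0
put(0) @ H0 ⇒ s:=0
H0 returns (0, 0)
H1 returns (0, 0)
H2 returns ((0, 0), ())
H3 returns [((0, 0), ())]
= [((0, 0), ())]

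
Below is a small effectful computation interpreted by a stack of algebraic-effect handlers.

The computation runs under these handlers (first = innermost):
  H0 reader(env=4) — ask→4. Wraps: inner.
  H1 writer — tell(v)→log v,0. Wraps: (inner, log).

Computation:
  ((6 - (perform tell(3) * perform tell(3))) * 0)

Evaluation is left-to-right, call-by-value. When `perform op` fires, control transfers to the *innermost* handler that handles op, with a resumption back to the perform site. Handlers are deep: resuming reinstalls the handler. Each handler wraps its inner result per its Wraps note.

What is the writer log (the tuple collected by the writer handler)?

Answer: (3, 3)

Step-by-step:
tell(3) @ H1 ⇒ log+=3
tell(3) @ H1 ⇒ log+=3
H0 returns 0
H1 returns (0, (3, 3))
= (0, (3, 3))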